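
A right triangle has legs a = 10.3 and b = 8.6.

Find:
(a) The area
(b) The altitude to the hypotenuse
(a) Area = ½ab = ½·10.3·8.6 = 44.29
(b) Hypotenuse c = √(10.3² + 8.6²) = √180.05 = 13.4183
    Area = ½·c·h_c  →  h_c = 2·Area/c = 2·44.29/13.4183 = 6.601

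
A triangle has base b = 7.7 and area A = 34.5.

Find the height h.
A = ½bh  →  h = 2A/b
h = 2·34.5/7.7 = 8.961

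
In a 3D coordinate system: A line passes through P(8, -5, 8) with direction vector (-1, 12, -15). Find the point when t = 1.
P(1) = (8 + (-1)(1), -5 + 12(1), 8 + (-15)(1)) = (7, 7, -7)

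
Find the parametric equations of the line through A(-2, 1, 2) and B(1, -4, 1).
Direction vector d = B - A = (3, -5, -1)
x = -2 + 3t, y = 1 - 5t, z = 2 - t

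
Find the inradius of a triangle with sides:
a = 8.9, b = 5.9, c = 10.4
s = (a+b+c)/2 = (8.9+5.9+10.4)/2 = 12.6
Area = √(s(s-a)(s-b)(s-c)) = √(12.6·3.7·6.7·2.2) = 26.2141
r = Area/s = 26.2141/12.6 = 2.08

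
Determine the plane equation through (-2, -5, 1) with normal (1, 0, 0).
d = n·P = (1)(-2) + (0)(-5) + (0)(1) = -2
Plane: x = -2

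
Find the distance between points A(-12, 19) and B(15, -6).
Using the distance formula: d = sqrt((x₂-x₁)² + (y₂-y₁)²)
dx = 15 - (-12) = 27
dy = (-6) - 19 = -25
d = sqrt(27² + (-25)²) = sqrt(729 + 625) = sqrt(1354) = 36.80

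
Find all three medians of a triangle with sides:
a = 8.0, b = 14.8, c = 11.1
Using m_x = ½√(2y² + 2z² - x²):
m_a = ½√(2·14.8² + 2·11.1² - 8.0²) = ½√620.5 = 12.45
m_b = ½√(2·8.0² + 2·11.1² - 14.8²) = ½√155.38 = 6.233
m_c = ½√(2·8.0² + 2·14.8² - 11.1²) = ½√442.87 = 10.52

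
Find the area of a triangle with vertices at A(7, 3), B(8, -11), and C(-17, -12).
Using the coordinate formula: Area = (1/2)|x₁(y₂-y₃) + x₂(y₃-y₁) + x₃(y₁-y₂)|
Area = (1/2)|7((-11)-(-12)) + 8((-12)-3) + (-17)(3-(-11))|
Area = (1/2)|7*1 + 8*(-15) + (-17)*14|
Area = (1/2)|7 + (-120) + (-238)|
Area = (1/2)*351 = 175.50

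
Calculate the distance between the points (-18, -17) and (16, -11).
Using the distance formula: d = sqrt((x₂-x₁)² + (y₂-y₁)²)
dx = 16 - (-18) = 34
dy = (-11) - (-17) = 6
d = sqrt(34² + 6²) = sqrt(1156 + 36) = sqrt(1192) = 34.53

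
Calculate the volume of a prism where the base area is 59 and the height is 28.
Volume = base area * height
Volume = 59 * 28
Volume = 1652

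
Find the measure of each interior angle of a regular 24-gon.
Interior angle of a regular n-gon = (n-2)*180/n
Interior angle = (24-2)*180/24
Interior angle = 22*180/24
Interior angle = 3960/24
Interior angle = 165 degrees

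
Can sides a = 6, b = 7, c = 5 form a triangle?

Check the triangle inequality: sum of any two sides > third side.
Yes, triangle inequality satisfied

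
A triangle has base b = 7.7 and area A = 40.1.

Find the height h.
A = ½bh  →  h = 2A/b
h = 2·40.1/7.7 = 10.42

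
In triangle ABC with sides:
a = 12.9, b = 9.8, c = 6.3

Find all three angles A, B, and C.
By the law of cosines:
cos(A) = (b² + c² - a²)/(2bc) = -0.248461  →  A = 104.4°
cos(B) = (a² + c² - b²)/(2ac) = 0.677126  →  B = 47.38°
cos(C) = (a² + b² - c²)/(2ab) = 0.881031  →  C = 28.23°
Check: A + B + C = 180.0° ✓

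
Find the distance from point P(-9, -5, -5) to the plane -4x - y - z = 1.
d = |(-4)(-9) + (-1)(-5) + (-1)(-5) - (1)| / √((-4)² + (-1)² + (-1)²) = 45/√18 = 10.61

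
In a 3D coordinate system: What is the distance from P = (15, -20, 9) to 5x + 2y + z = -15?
d = |5(15) + 2(-20) + 1(9) - (-15)| / √(5² + 2² + 1²) = 59/√30 = 10.77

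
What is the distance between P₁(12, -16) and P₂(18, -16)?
Using the distance formula: d = sqrt((x₂-x₁)² + (y₂-y₁)²)
dx = 18 - 12 = 6
dy = (-16) - (-16) = 0
d = sqrt(6² + 0²) = sqrt(36 + 0) = sqrt(36) = 6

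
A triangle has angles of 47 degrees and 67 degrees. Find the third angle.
Sum of angles in a triangle = 180 degrees
Third angle = 180 - 47 - 67
Third angle = 66 degrees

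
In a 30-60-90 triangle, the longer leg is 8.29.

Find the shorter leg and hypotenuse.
In a 30-60-90 triangle, sides are in ratio 1 : √3 : 2.
Long leg = short leg·√3  →  short leg = 8.29/√3 = 4.786
Hypotenuse = 2·(short leg) = 2·8.29/√3 = 9.572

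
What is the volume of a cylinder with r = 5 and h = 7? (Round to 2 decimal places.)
Volume = pi * r² * h
Volume = pi * 5² * 7
Volume = pi * 25 * 7
Volume = pi * 175
Volume = 549.78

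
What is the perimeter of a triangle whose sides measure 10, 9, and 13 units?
Perimeter = sum of all sides
Perimeter = 10 + 9 + 13
Perimeter = 32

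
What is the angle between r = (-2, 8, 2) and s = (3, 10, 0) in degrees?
r·s = 74, |r|² = 72, |s|² = 109
cos θ = 74/√7848 ≈ 0.8353
θ ≈ 33.35°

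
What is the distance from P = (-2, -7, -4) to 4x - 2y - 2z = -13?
d = |4(-2) + (-2)(-7) + (-2)(-4) - (-13)| / √(4² + (-2)² + (-2)²) = 27/√24 = 5.511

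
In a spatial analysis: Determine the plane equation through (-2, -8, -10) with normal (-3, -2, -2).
d = n·P = (-3)(-2) + (-2)(-8) + (-2)(-10) = 42
Plane: -3x - 2y - 2z = 42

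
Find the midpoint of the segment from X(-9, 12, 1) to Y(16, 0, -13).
Midpoint = ((-9+16)/2, (12+0)/2, (1-13)/2) = (3.5, 6, -6)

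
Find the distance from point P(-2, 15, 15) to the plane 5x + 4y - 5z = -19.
d = |5(-2) + 4(15) + (-5)(15) - (-19)| / √(5² + 4² + (-5)²) = 6/√66 = 0.7385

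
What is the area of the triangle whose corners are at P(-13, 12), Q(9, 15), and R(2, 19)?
Using the coordinate formula: Area = (1/2)|x₁(y₂-y₃) + x₂(y₃-y₁) + x₃(y₁-y₂)|
Area = (1/2)|(-13)(15-19) + 9(19-12) + 2(12-15)|
Area = (1/2)|(-13)*(-4) + 9*7 + 2*(-3)|
Area = (1/2)|52 + 63 + (-6)|
Area = (1/2)*109 = 54.50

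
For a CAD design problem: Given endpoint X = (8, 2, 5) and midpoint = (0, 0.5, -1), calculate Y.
Y = (2×0 - 8, 2×0.5 - 2, 2×(-1) - 5) = (-8, -1, -7)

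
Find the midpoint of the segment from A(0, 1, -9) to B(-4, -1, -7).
Midpoint = ((0-4)/2, (1-1)/2, (-9-7)/2) = (-2, 0, -8)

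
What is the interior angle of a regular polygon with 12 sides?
Interior angle of a regular n-gon = (n-2)*180/n
Interior angle = (12-2)*180/12
Interior angle = 10*180/12
Interior angle = 1800/12
Interior angle = 150 degrees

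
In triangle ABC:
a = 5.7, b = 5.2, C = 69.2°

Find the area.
Using A = ½ab·sin(C):
A = ½·5.7·5.2·sin(69.2°) = ½·29.64·0.934826 = 13.85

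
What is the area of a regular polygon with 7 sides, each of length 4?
For a regular 7-gon with side length s = 4:
Apothem a = s / (2*tan(pi/7)) = 4 / (2*tan(pi/7)) ≈ 4.153
Perimeter P = 7 * 4 = 28
Area = (1/2) * P * a = (1/2) * 28 * 4.153 = 58.14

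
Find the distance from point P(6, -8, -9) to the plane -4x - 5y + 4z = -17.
d = |(-4)(6) + (-5)(-8) + 4(-9) - (-17)| / √((-4)² + (-5)² + 4²) = 3/√57 = 0.3974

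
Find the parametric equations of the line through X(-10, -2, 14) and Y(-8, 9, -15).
Direction vector d = Y - X = (2, 11, -29)
x = -10 + 2t, y = -2 + 11t, z = 14 - 29t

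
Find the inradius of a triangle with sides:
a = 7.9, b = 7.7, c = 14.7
s = (a+b+c)/2 = (7.9+7.7+14.7)/2 = 15.15
Area = √(s(s-a)(s-b)(s-c)) = √(15.15·7.25·7.45·0.45) = 19.1893
r = Area/s = 19.1893/15.15 = 1.267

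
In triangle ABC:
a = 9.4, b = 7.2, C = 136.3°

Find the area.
Using A = ½ab·sin(C):
A = ½·9.4·7.2·sin(136.3°) = ½·67.68·0.690882 = 23.38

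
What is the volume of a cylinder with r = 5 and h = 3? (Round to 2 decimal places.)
Volume = pi * r² * h
Volume = pi * 5² * 3
Volume = pi * 25 * 3
Volume = pi * 75
Volume = 235.62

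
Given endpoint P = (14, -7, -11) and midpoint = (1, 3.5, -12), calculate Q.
Q = (2×1 - 14, 2×3.5 - (-7), 2×(-12) - (-11)) = (-12, 14, -13)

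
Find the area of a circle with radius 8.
Area = pi * r²
Area = pi * 8²
Area = pi * 64
Area = 201.06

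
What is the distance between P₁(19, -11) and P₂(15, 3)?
Using the distance formula: d = sqrt((x₂-x₁)² + (y₂-y₁)²)
dx = 15 - 19 = -4
dy = 3 - (-11) = 14
d = sqrt((-4)² + 14²) = sqrt(16 + 196) = sqrt(212) = 14.56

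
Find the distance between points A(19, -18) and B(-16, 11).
Using the distance formula: d = sqrt((x₂-x₁)² + (y₂-y₁)²)
dx = (-16) - 19 = -35
dy = 11 - (-18) = 29
d = sqrt((-35)² + 29²) = sqrt(1225 + 841) = sqrt(2066) = 45.45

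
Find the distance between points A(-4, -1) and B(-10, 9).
Using the distance formula: d = sqrt((x₂-x₁)² + (y₂-y₁)²)
dx = (-10) - (-4) = -6
dy = 9 - (-1) = 10
d = sqrt((-6)² + 10²) = sqrt(36 + 100) = sqrt(136) = 11.66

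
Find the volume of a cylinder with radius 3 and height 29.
Volume = pi * r² * h
Volume = pi * 3² * 29
Volume = pi * 9 * 29
Volume = pi * 261
Volume = 819.96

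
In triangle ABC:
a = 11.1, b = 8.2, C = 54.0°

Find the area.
Using A = ½ab·sin(C):
A = ½·11.1·8.2·sin(54.0°) = ½·91.02·0.809017 = 36.82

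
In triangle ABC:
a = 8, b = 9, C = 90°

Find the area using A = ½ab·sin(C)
A = ½·8·9·sin(90°) = ½·72·1.000000 = 36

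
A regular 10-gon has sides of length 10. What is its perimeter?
Perimeter = number of sides * side length
Perimeter = 10 * 10
Perimeter = 100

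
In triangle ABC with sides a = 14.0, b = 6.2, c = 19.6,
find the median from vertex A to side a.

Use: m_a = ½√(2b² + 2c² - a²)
m_a = ½√(2·6.2² + 2·19.6² - 14.0²)
m_a = ½√(76.88 + 768.32 - 196) = ½√649.2 = 12.74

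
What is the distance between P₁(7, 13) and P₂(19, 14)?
Using the distance formula: d = sqrt((x₂-x₁)² + (y₂-y₁)²)
dx = 19 - 7 = 12
dy = 14 - 13 = 1
d = sqrt(12² + 1²) = sqrt(144 + 1) = sqrt(145) = 12.04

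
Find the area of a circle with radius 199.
Area = pi * r²
Area = pi * 199²
Area = pi * 39601
Area = 124410.21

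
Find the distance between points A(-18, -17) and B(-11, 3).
Using the distance formula: d = sqrt((x₂-x₁)² + (y₂-y₁)²)
dx = (-11) - (-18) = 7
dy = 3 - (-17) = 20
d = sqrt(7² + 20²) = sqrt(49 + 400) = sqrt(449) = 21.19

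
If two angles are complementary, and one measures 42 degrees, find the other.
Complementary angles sum to 90 degrees.
Other angle = 90 - 42
Other angle = 48 degrees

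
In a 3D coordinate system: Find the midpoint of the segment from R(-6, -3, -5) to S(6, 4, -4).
Midpoint = ((-6+6)/2, (-3+4)/2, (-5-4)/2) = (0, 0.5, -4.5)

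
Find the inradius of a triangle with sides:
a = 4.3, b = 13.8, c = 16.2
s = (a+b+c)/2 = (4.3+13.8+16.2)/2 = 17.15
Area = √(s(s-a)(s-b)(s-c)) = √(17.15·12.85·3.35·0.95) = 26.483
r = Area/s = 26.483/17.15 = 1.544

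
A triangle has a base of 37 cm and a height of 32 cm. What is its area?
Area = (1/2) * base * height
Area = (1/2) * 37 * 32
Area = 592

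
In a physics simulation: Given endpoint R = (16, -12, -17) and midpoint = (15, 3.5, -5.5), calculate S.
S = (2×15 - 16, 2×3.5 - (-12), 2×(-5.5) - (-17)) = (14, 19, 6)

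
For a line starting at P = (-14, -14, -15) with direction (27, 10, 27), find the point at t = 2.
P(2) = (-14 + 27(2), -14 + 10(2), -15 + 27(2)) = (40, 6, 39)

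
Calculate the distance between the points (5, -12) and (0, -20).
Using the distance formula: d = sqrt((x₂-x₁)² + (y₂-y₁)²)
dx = 0 - 5 = -5
dy = (-20) - (-12) = -8
d = sqrt((-5)² + (-8)²) = sqrt(25 + 64) = sqrt(89) = 9.43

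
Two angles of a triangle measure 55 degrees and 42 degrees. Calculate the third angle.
Sum of angles in a triangle = 180 degrees
Third angle = 180 - 55 - 42
Third angle = 83 degrees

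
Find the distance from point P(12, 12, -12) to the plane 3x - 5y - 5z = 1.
d = |3(12) + (-5)(12) + (-5)(-12) - (1)| / √(3² + (-5)² + (-5)²) = 35/√59 = 4.557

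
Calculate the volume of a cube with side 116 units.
Volume = s³
Volume = 116³
Volume = 1560896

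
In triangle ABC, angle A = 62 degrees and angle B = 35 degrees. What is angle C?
Sum of angles in a triangle = 180 degrees
Third angle = 180 - 62 - 35
Third angle = 83 degrees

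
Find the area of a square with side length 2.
Area = s²
Area = 2²
Area = 4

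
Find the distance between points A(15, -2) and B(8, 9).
Using the distance formula: d = sqrt((x₂-x₁)² + (y₂-y₁)²)
dx = 8 - 15 = -7
dy = 9 - (-2) = 11
d = sqrt((-7)² + 11²) = sqrt(49 + 121) = sqrt(170) = 13.04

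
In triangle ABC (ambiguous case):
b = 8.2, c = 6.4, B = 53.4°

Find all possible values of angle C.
sin(C)/c = sin(B)/b  →  sin(C) = c·sin(B)/b = 6.4·sin(53.4°)/8.2 = 0.626589
C₁ = arcsin(0.626589) = 38.8°,  C₂ = 180° - C₁ = 141.2°
Check C₂: A = 180° - 53.4° - 141.2° = -14.6° ≤ 0, rejected
C = 38.8° (one solution)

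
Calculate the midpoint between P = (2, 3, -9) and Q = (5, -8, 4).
Midpoint = ((2+5)/2, (3-8)/2, (-9+4)/2) = (3.5, -2.5, -2.5)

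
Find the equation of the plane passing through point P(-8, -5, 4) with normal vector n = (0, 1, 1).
d = n·P = (0)(-8) + (1)(-5) + (1)(4) = -1
Plane: y + z = -1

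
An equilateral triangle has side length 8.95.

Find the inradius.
For an equilateral triangle, r = s/(2√3) where s is the side.
r = 8.95/(2√3) = 8.95/3.464102 = 2.584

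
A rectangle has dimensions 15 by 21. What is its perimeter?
Perimeter = 2 * (length + width)
Perimeter = 2 * (15 + 21)
Perimeter = 2 * 36
Perimeter = 72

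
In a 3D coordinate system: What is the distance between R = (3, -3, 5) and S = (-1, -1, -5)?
d = √[(-4)² + (2)² + (-10)²] = √120 = 10.95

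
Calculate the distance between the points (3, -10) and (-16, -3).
Using the distance formula: d = sqrt((x₂-x₁)² + (y₂-y₁)²)
dx = (-16) - 3 = -19
dy = (-3) - (-10) = 7
d = sqrt((-19)² + 7²) = sqrt(361 + 49) = sqrt(410) = 20.25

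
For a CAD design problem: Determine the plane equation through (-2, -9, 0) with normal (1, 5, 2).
d = n·P = (1)(-2) + (5)(-9) + (2)(0) = -47
Plane: x + 5y + 2z = -47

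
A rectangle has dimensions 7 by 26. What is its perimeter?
Perimeter = 2 * (length + width)
Perimeter = 2 * (7 + 26)
Perimeter = 2 * 33
Perimeter = 66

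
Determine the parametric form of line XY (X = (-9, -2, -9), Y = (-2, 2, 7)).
Direction vector d = Y - X = (7, 4, 16)
x = -9 + 7t, y = -2 + 4t, z = -9 + 16t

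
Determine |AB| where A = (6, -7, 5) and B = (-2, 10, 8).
d = √[(-8)² + (17)² + (3)²] = √362 = 19.03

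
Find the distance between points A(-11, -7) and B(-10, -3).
Using the distance formula: d = sqrt((x₂-x₁)² + (y₂-y₁)²)
dx = (-10) - (-11) = 1
dy = (-3) - (-7) = 4
d = sqrt(1² + 4²) = sqrt(1 + 16) = sqrt(17) = 4.12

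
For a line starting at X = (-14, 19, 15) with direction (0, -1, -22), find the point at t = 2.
P(2) = (-14 + 0(2), 19 + (-1)(2), 15 + (-22)(2)) = (-14, 17, -29)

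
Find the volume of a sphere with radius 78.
Volume = (4/3) * pi * r³
Volume = (4/3) * pi * 78³
Volume = (4/3) * pi * 474552
Volume = 1987798.77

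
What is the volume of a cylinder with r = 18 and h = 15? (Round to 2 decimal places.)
Volume = pi * r² * h
Volume = pi * 18² * 15
Volume = pi * 324 * 15
Volume = pi * 4860
Volume = 15268.14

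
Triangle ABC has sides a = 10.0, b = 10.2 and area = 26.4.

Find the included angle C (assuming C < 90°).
Area = ½ab·sin(C)  →  sin(C) = 2·Area/(ab)
sin(C) = 2·26.4/(10.0·10.2) = 0.517647
C = arcsin(0.517647) = 31.17°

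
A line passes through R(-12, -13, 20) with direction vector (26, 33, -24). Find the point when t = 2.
P(2) = (-12 + 26(2), -13 + 33(2), 20 + (-24)(2)) = (40, 53, -28)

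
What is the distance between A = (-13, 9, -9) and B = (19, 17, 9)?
d = √[(32)² + (8)² + (18)²] = √1412 = 37.58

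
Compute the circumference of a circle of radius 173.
Circumference = 2 * pi * r
Circumference = 2 * pi * 173
Circumference = 1086.99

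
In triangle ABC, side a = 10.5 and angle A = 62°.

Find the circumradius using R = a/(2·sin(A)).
R = a/(2·sin(A)) = 10.5/(2·sin(62°))
R = 10.5/(2·0.882948) = 10.5/1.765895 = 5.946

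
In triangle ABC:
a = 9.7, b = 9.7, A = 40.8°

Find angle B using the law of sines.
sin(B)/b = sin(A)/a
sin(B) = b·sin(A)/a = 9.7·sin(40.8°)/9.7 = 0.653421
B = arcsin(0.653421) = 40.8°  (b ≤ a, so B ≤ A and the acute solution is unique)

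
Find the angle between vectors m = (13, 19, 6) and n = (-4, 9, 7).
m·n = 161, |m|² = 566, |n|² = 146
cos θ = 161/√82636 ≈ 0.5601
θ ≈ 55.94°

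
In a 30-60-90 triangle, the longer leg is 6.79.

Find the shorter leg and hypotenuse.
In a 30-60-90 triangle, sides are in ratio 1 : √3 : 2.
Long leg = short leg·√3  →  short leg = 6.79/√3 = 3.92
Hypotenuse = 2·(short leg) = 2·6.79/√3 = 7.84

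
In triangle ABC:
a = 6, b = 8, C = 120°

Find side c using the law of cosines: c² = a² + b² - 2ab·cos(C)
c² = 6² + 8² - 2·6·8·cos(120°)
c² = 36 + 64 - 96·-0.5000 = 148
c = √148 = 12.17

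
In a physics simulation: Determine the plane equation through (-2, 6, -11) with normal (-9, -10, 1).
d = n·P = (-9)(-2) + (-10)(6) + (1)(-11) = -53
Plane: -9x - 10y + z = -53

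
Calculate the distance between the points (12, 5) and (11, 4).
Using the distance formula: d = sqrt((x₂-x₁)² + (y₂-y₁)²)
dx = 11 - 12 = -1
dy = 4 - 5 = -1
d = sqrt((-1)² + (-1)²) = sqrt(1 + 1) = sqrt(2) = 1.41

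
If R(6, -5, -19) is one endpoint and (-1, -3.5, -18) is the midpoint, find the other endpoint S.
S = (2×(-1) - 6, 2×(-3.5) - (-5), 2×(-18) - (-19)) = (-8, -2, -17)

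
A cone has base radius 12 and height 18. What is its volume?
Volume = (1/3) * pi * r² * h
Volume = (1/3) * pi * 12² * 18
Volume = (1/3) * pi * 144 * 18
Volume = (1/3) * pi * 2592
Volume = 2714.34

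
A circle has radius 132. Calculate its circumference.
Circumference = 2 * pi * r
Circumference = 2 * pi * 132
Circumference = 829.38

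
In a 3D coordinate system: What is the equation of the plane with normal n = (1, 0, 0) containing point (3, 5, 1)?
d = n·P = (1)(3) + (0)(5) + (0)(1) = 3
Plane: x = 3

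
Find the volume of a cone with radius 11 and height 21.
Volume = (1/3) * pi * r² * h
Volume = (1/3) * pi * 11² * 21
Volume = (1/3) * pi * 121 * 21
Volume = (1/3) * pi * 2541
Volume = 2660.93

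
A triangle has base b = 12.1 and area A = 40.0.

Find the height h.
A = ½bh  →  h = 2A/b
h = 2·40.0/12.1 = 6.612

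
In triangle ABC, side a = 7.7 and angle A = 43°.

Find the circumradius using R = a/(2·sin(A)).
R = a/(2·sin(A)) = 7.7/(2·sin(43°))
R = 7.7/(2·0.681998) = 7.7/1.363997 = 5.645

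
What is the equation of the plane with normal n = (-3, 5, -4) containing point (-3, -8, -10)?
d = n·P = (-3)(-3) + (5)(-8) + (-4)(-10) = 9
Plane: -3x + 5y - 4z = 9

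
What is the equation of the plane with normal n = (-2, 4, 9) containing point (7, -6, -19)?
d = n·P = (-2)(7) + (4)(-6) + (9)(-19) = -209
Plane: -2x + 4y + 9z = -209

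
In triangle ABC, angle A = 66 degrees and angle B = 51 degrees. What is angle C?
Sum of angles in a triangle = 180 degrees
Third angle = 180 - 66 - 51
Third angle = 63 degrees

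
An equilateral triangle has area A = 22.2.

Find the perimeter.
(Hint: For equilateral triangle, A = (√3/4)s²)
A = (√3/4)s²  →  s² = 4A/√3 = 4·22.2/√3 = 51.2687
s = 7.16022
Perimeter = 3s = 21.48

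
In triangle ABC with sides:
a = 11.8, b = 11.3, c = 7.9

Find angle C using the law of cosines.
cos(C) = (a² + b² - c²)/(2ab)
cos(C) = (11.8² + 11.3² - 7.9²)/(2·11.8·11.3) = 204.52/266.68 = 0.766912
C = arccos(0.766912) = 39.92°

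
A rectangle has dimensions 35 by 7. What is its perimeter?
Perimeter = 2 * (length + width)
Perimeter = 2 * (35 + 7)
Perimeter = 2 * 42
Perimeter = 84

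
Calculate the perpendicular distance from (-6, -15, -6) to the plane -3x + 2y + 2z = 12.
d = |(-3)(-6) + 2(-15) + 2(-6) - (12)| / √((-3)² + 2² + 2²) = 36/√17 = 8.731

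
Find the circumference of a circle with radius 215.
Circumference = 2 * pi * r
Circumference = 2 * pi * 215
Circumference = 1350.88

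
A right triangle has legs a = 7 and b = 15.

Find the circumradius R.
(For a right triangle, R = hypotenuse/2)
Hypotenuse c = √(7² + 15²) = √274 = 16.5529
R = c/2 = 8.276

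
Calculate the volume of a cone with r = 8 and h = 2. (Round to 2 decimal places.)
Volume = (1/3) * pi * r² * h
Volume = (1/3) * pi * 8² * 2
Volume = (1/3) * pi * 64 * 2
Volume = (1/3) * pi * 128
Volume = 134.04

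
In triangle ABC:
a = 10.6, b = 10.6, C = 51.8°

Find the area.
Using A = ½ab·sin(C):
A = ½·10.6·10.6·sin(51.8°) = ½·112.36·0.785857 = 44.15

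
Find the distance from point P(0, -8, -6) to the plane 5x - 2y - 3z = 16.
d = |5(0) + (-2)(-8) + (-3)(-6) - (16)| / √(5² + (-2)² + (-3)²) = 18/√38 = 2.92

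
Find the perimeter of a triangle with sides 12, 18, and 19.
Perimeter = sum of all sides
Perimeter = 12 + 18 + 19
Perimeter = 49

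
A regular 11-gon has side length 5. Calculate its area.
For a regular 11-gon with side length s = 5:
Apothem a = s / (2*tan(pi/11)) = 5 / (2*tan(pi/11)) ≈ 8.5142
Perimeter P = 11 * 5 = 55
Area = (1/2) * P * a = (1/2) * 55 * 8.5142 = 234.14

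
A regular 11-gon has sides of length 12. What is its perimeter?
Perimeter = number of sides * side length
Perimeter = 11 * 12
Perimeter = 132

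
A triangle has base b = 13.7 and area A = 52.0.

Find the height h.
A = ½bh  →  h = 2A/b
h = 2·52.0/13.7 = 7.591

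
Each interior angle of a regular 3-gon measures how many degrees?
Interior angle of a regular n-gon = (n-2)*180/n
Interior angle = (3-2)*180/3
Interior angle = 1*180/3
Interior angle = 180/3
Interior angle = 60 degrees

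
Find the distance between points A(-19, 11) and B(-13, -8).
Using the distance formula: d = sqrt((x₂-x₁)² + (y₂-y₁)²)
dx = (-13) - (-19) = 6
dy = (-8) - 11 = -19
d = sqrt(6² + (-19)²) = sqrt(36 + 361) = sqrt(397) = 19.92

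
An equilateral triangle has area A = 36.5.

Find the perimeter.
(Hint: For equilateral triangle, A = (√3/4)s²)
A = (√3/4)s²  →  s² = 4A/√3 = 4·36.5/√3 = 84.2931
s = 9.18113
Perimeter = 3s = 27.54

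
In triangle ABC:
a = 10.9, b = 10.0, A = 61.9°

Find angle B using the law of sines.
sin(B)/b = sin(A)/a
sin(B) = b·sin(A)/a = 10.0·sin(61.9°)/10.9 = 0.809291
B = arcsin(0.809291) = 54.03°  (b ≤ a, so B ≤ A and the acute solution is unique)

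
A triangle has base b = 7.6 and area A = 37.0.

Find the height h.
A = ½bh  →  h = 2A/b
h = 2·37.0/7.6 = 9.737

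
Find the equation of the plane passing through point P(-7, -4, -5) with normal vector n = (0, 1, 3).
d = n·P = (0)(-7) + (1)(-4) + (3)(-5) = -19
Plane: y + 3z = -19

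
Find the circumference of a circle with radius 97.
Circumference = 2 * pi * r
Circumference = 2 * pi * 97
Circumference = 609.47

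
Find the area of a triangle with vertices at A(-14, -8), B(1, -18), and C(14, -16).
Using the coordinate formula: Area = (1/2)|x₁(y₂-y₃) + x₂(y₃-y₁) + x₃(y₁-y₂)|
Area = (1/2)|(-14)((-18)-(-16)) + 1((-16)-(-8)) + 14((-8)-(-18))|
Area = (1/2)|(-14)*(-2) + 1*(-8) + 14*10|
Area = (1/2)|28 + (-8) + 140|
Area = (1/2)*160 = 80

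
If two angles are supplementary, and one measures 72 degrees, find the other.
Supplementary angles sum to 180 degrees.
Other angle = 180 - 72
Other angle = 108 degrees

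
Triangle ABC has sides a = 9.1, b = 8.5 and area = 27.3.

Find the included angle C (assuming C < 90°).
Area = ½ab·sin(C)  →  sin(C) = 2·Area/(ab)
sin(C) = 2·27.3/(9.1·8.5) = 0.705882
C = arcsin(0.705882) = 44.9°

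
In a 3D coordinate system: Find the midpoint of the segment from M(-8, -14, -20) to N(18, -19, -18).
Midpoint = ((-8+18)/2, (-14-19)/2, (-20-18)/2) = (5, -16.5, -19)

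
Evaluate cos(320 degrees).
cos(320 degrees) = 0.766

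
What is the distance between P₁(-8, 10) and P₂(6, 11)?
Using the distance formula: d = sqrt((x₂-x₁)² + (y₂-y₁)²)
dx = 6 - (-8) = 14
dy = 11 - 10 = 1
d = sqrt(14² + 1²) = sqrt(196 + 1) = sqrt(197) = 14.04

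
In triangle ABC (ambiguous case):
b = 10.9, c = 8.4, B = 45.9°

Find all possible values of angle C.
sin(C)/c = sin(B)/b  →  sin(C) = c·sin(B)/b = 8.4·sin(45.9°)/10.9 = 0.553418
C₁ = arcsin(0.553418) = 33.6°,  C₂ = 180° - C₁ = 146.4°
Check C₂: A = 180° - 45.9° - 146.4° = -12.3° ≤ 0, rejected
C = 33.6° (one solution)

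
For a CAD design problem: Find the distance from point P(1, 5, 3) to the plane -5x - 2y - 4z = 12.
d = |(-5)(1) + (-2)(5) + (-4)(3) - (12)| / √((-5)² + (-2)² + (-4)²) = 39/√45 = 5.814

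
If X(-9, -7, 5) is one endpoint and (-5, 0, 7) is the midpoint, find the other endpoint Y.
Y = (2×(-5) - (-9), 2×0 - (-7), 2×7 - 5) = (-1, 7, 9)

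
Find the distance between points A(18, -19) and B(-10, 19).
Using the distance formula: d = sqrt((x₂-x₁)² + (y₂-y₁)²)
dx = (-10) - 18 = -28
dy = 19 - (-19) = 38
d = sqrt((-28)² + 38²) = sqrt(784 + 1444) = sqrt(2228) = 47.20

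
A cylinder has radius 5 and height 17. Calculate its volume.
Volume = pi * r² * h
Volume = pi * 5² * 17
Volume = pi * 25 * 17
Volume = pi * 425
Volume = 1335.18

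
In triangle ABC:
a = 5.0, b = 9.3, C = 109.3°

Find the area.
Using A = ½ab·sin(C):
A = ½·5.0·9.3·sin(109.3°) = ½·46.5·0.943801 = 21.94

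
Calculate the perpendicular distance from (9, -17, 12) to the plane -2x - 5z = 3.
d = |(-2)(9) + 0(-17) + (-5)(12) - (3)| / √((-2)² + 0² + (-5)²) = 81/√29 = 15.04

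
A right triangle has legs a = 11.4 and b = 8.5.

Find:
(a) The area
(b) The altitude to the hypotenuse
(a) Area = ½ab = ½·11.4·8.5 = 48.45
(b) Hypotenuse c = √(11.4² + 8.5²) = √202.21 = 14.2201
    Area = ½·c·h_c  →  h_c = 2·Area/c = 2·48.45/14.2201 = 6.814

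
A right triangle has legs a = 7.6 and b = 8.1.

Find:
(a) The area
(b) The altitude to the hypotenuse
(a) Area = ½ab = ½·7.6·8.1 = 30.78
(b) Hypotenuse c = √(7.6² + 8.1²) = √123.37 = 11.1072
    Area = ½·c·h_c  →  h_c = 2·Area/c = 2·30.78/11.1072 = 5.542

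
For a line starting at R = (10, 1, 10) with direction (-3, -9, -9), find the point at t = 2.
P(2) = (10 + (-3)(2), 1 + (-9)(2), 10 + (-9)(2)) = (4, -17, -8)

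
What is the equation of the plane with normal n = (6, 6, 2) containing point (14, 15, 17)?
d = n·P = (6)(14) + (6)(15) + (2)(17) = 208
Plane: 6x + 6y + 2z = 208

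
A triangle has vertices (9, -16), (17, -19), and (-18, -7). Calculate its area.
Using the coordinate formula: Area = (1/2)|x₁(y₂-y₃) + x₂(y₃-y₁) + x₃(y₁-y₂)|
Area = (1/2)|9((-19)-(-7)) + 17((-7)-(-16)) + (-18)((-16)-(-19))|
Area = (1/2)|9*(-12) + 17*9 + (-18)*3|
Area = (1/2)|(-108) + 153 + (-54)|
Area = (1/2)*9 = 4.50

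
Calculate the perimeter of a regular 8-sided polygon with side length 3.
Perimeter = number of sides * side length
Perimeter = 8 * 3
Perimeter = 24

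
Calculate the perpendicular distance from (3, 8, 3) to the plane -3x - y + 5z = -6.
d = |(-3)(3) + (-1)(8) + 5(3) - (-6)| / √((-3)² + (-1)² + 5²) = 4/√35 = 0.6761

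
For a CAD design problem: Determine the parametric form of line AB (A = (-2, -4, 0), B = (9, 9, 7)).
Direction vector d = B - A = (11, 13, 7)
x = -2 + 11t, y = -4 + 13t, z = 0 + 7t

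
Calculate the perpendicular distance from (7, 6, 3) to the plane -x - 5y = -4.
d = |(-1)(7) + (-5)(6) + 0(3) - (-4)| / √((-1)² + (-5)² + 0²) = 33/√26 = 6.472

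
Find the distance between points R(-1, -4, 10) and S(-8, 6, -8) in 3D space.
d = √[(-7)² + (10)² + (-18)²] = √473 = 21.75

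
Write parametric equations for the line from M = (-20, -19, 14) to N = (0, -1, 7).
Direction vector d = N - M = (20, 18, -7)
x = -20 + 20t, y = -19 + 18t, z = 14 - 7t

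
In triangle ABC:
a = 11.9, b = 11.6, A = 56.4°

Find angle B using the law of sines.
sin(B)/b = sin(A)/a
sin(B) = b·sin(A)/a = 11.6·sin(56.4°)/11.9 = 0.811923
B = arcsin(0.811923) = 54.28°  (b ≤ a, so B ≤ A and the acute solution is unique)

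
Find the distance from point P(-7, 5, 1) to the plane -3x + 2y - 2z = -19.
d = |(-3)(-7) + 2(5) + (-2)(1) - (-19)| / √((-3)² + 2² + (-2)²) = 48/√17 = 11.64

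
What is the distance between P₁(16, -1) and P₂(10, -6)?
Using the distance formula: d = sqrt((x₂-x₁)² + (y₂-y₁)²)
dx = 10 - 16 = -6
dy = (-6) - (-1) = -5
d = sqrt((-6)² + (-5)²) = sqrt(36 + 25) = sqrt(61) = 7.81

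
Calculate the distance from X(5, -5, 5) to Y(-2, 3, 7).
d = √[(-7)² + (8)² + (2)²] = √117 = 10.82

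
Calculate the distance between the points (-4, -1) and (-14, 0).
Using the distance formula: d = sqrt((x₂-x₁)² + (y₂-y₁)²)
dx = (-14) - (-4) = -10
dy = 0 - (-1) = 1
d = sqrt((-10)² + 1²) = sqrt(100 + 1) = sqrt(101) = 10.05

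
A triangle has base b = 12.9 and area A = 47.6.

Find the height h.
A = ½bh  →  h = 2A/b
h = 2·47.6/12.9 = 7.38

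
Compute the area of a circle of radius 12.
Area = pi * r²
Area = pi * 12²
Area = pi * 144
Area = 452.39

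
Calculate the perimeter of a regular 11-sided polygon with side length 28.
Perimeter = number of sides * side length
Perimeter = 11 * 28
Perimeter = 308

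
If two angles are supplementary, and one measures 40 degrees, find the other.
Supplementary angles sum to 180 degrees.
Other angle = 180 - 40
Other angle = 140 degrees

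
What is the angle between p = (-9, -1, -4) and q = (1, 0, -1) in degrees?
p·q = -5, |p|² = 98, |q|² = 2
cos θ = -5/√196 ≈ -0.3571
θ ≈ 110.9°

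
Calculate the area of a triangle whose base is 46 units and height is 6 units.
Area = (1/2) * base * height
Area = (1/2) * 46 * 6
Area = 138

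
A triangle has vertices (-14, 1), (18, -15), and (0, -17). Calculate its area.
Using the coordinate formula: Area = (1/2)|x₁(y₂-y₃) + x₂(y₃-y₁) + x₃(y₁-y₂)|
Area = (1/2)|(-14)((-15)-(-17)) + 18((-17)-1) + 0(1-(-15))|
Area = (1/2)|(-14)*2 + 18*(-18) + 0*16|
Area = (1/2)|(-28) + (-324) + 0|
Area = (1/2)*352 = 176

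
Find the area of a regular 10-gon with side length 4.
For a regular 10-gon with side length s = 4:
Apothem a = s / (2*tan(pi/10)) = 4 / (2*tan(pi/10)) ≈ 6.1554
Perimeter P = 10 * 4 = 40
Area = (1/2) * P * a = (1/2) * 40 * 6.1554 = 123.11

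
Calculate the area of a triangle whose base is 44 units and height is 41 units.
Area = (1/2) * base * height
Area = (1/2) * 44 * 41
Area = 902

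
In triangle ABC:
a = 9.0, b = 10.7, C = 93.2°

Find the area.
Using A = ½ab·sin(C):
A = ½·9.0·10.7·sin(93.2°) = ½·96.3·0.998441 = 48.07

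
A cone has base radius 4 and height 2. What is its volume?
Volume = (1/3) * pi * r² * h
Volume = (1/3) * pi * 4² * 2
Volume = (1/3) * pi * 16 * 2
Volume = (1/3) * pi * 32
Volume = 33.51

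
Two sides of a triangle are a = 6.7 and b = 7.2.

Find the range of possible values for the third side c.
By the triangle inequality: |a - b| < c < a + b
|6.7 - 7.2| < c < 6.7 + 7.2
0.5 < c < 13.9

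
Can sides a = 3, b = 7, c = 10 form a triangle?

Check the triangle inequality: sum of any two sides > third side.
No: 3 + 7 = 10 is not > 10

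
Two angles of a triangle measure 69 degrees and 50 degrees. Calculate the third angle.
Sum of angles in a triangle = 180 degrees
Third angle = 180 - 69 - 50
Third angle = 61 degrees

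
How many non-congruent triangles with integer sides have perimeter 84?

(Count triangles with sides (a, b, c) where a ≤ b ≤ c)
With a ≤ b ≤ c and a + b + c = 84, the triangle inequality a + b > c gives c < 84/2, so c ≤ 41.
Iterate a from 1 to ⌊p/3⌋ = 28; for each a, b ranges from a to ⌊(p−a)/2⌋ with c = p − a − b, keeping only c ≥ b.
Triples: (2, 41, 41), (3, 40, 41), (4, 39, 41), …
Count = 147 triangles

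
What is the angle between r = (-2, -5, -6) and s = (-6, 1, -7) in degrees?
r·s = 49, |r|² = 65, |s|² = 86
cos θ = 49/√5590 ≈ 0.6554
θ ≈ 49.05°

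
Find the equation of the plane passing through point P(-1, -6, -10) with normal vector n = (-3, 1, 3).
d = n·P = (-3)(-1) + (1)(-6) + (3)(-10) = -33
Plane: -3x + y + 3z = -33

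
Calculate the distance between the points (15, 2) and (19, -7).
Using the distance formula: d = sqrt((x₂-x₁)² + (y₂-y₁)²)
dx = 19 - 15 = 4
dy = (-7) - 2 = -9
d = sqrt(4² + (-9)²) = sqrt(16 + 81) = sqrt(97) = 9.85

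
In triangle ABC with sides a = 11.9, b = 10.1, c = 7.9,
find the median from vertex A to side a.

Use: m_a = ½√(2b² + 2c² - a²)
m_a = ½√(2·10.1² + 2·7.9² - 11.9²)
m_a = ½√(204.02 + 124.82 - 141.61) = ½√187.23 = 6.842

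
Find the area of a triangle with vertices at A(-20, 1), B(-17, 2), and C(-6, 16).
Using the coordinate formula: Area = (1/2)|x₁(y₂-y₃) + x₂(y₃-y₁) + x₃(y₁-y₂)|
Area = (1/2)|(-20)(2-16) + (-17)(16-1) + (-6)(1-2)|
Area = (1/2)|(-20)*(-14) + (-17)*15 + (-6)*(-1)|
Area = (1/2)|280 + (-255) + 6|
Area = (1/2)*31 = 15.50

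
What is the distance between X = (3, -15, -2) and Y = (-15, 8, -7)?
d = √[(-18)² + (23)² + (-5)²] = √878 = 29.63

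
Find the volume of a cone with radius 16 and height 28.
Volume = (1/3) * pi * r² * h
Volume = (1/3) * pi * 16² * 28
Volume = (1/3) * pi * 256 * 28
Volume = (1/3) * pi * 7168
Volume = 7506.31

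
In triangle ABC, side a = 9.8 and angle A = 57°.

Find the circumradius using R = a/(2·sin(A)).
R = a/(2·sin(A)) = 9.8/(2·sin(57°))
R = 9.8/(2·0.838671) = 9.8/1.677341 = 5.843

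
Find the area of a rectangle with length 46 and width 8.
Area = length * width
Area = 46 * 8
Area = 368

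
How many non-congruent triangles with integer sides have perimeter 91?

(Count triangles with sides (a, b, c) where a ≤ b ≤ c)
With a ≤ b ≤ c and a + b + c = 91, the triangle inequality a + b > c gives c < 91/2, so c ≤ 45.
Iterate a from 1 to ⌊p/3⌋ = 30; for each a, b ranges from a to ⌊(p−a)/2⌋ with c = p − a − b, keeping only c ≥ b.
Triples: (1, 45, 45), (2, 44, 45), (3, 43, 45), …
Count = 184 triangles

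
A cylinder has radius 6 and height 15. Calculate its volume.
Volume = pi * r² * h
Volume = pi * 6² * 15
Volume = pi * 36 * 15
Volume = pi * 540
Volume = 1696.46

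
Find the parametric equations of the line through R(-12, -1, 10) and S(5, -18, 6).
Direction vector d = S - R = (17, -17, -4)
x = -12 + 17t, y = -1 - 17t, z = 10 - 4t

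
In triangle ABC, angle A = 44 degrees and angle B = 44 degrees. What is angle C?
Sum of angles in a triangle = 180 degrees
Third angle = 180 - 44 - 44
Third angle = 92 degrees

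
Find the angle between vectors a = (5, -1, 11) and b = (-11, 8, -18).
a·b = -261, |a|² = 147, |b|² = 509
cos θ = -261/√74823 ≈ -0.9542
θ ≈ 162.6°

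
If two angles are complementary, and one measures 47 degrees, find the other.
Complementary angles sum to 90 degrees.
Other angle = 90 - 47
Other angle = 43 degrees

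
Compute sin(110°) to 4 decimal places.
sin(110 degrees) = 0.9397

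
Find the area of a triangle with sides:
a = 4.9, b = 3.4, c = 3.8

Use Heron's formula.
s = (a+b+c)/2 = (4.9+3.4+3.8)/2 = 6.05
A = √(s(s-a)(s-b)(s-c)) = √(6.05·1.15·2.65·2.25)
A = √41.4841 = 6.441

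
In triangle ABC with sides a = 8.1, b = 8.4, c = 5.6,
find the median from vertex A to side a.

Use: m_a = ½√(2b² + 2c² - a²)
m_a = ½√(2·8.4² + 2·5.6² - 8.1²)
m_a = ½√(141.12 + 62.72 - 65.61) = ½√138.23 = 5.879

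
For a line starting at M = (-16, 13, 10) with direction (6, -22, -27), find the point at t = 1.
P(1) = (-16 + 6(1), 13 + (-22)(1), 10 + (-27)(1)) = (-10, -9, -17)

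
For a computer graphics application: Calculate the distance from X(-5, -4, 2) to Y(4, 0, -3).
d = √[(9)² + (4)² + (-5)²] = √122 = 11.05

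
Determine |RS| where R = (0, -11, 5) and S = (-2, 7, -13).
d = √[(-2)² + (18)² + (-18)²] = √652 = 25.53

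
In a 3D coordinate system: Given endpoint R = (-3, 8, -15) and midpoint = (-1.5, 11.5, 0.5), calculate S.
S = (2×(-1.5) - (-3), 2×11.5 - 8, 2×0.5 - (-15)) = (0, 15, 16)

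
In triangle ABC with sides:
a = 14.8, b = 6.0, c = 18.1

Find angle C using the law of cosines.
cos(C) = (a² + b² - c²)/(2ab)
cos(C) = (14.8² + 6.0² - 18.1²)/(2·14.8·6.0) = -72.57/177.6 = -0.408615
C = arccos(-0.408615) = 114.1°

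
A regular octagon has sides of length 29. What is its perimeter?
Perimeter = number of sides * side length
Perimeter = 8 * 29
Perimeter = 232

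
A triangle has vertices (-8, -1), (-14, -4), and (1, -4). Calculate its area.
Using the coordinate formula: Area = (1/2)|x₁(y₂-y₃) + x₂(y₃-y₁) + x₃(y₁-y₂)|
Area = (1/2)|(-8)((-4)-(-4)) + (-14)((-4)-(-1)) + 1((-1)-(-4))|
Area = (1/2)|(-8)*0 + (-14)*(-3) + 1*3|
Area = (1/2)|0 + 42 + 3|
Area = (1/2)*45 = 22.50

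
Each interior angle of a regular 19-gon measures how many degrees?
Interior angle of a regular n-gon = (n-2)*180/n
Interior angle = (19-2)*180/19
Interior angle = 17*180/19
Interior angle = 3060/19
Interior angle = 161.05 degrees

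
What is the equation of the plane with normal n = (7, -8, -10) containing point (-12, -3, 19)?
d = n·P = (7)(-12) + (-8)(-3) + (-10)(19) = -250
Plane: 7x - 8y - 10z = -250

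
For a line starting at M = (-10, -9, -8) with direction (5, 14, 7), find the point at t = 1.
P(1) = (-10 + 5(1), -9 + 14(1), -8 + 7(1)) = (-5, 5, -1)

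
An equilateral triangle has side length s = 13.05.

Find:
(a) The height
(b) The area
(a) Height h = s·√3/2 = 13.05·√3/2 = 11.3
(b) Area = (√3/4)·s² = (√3/4)·13.05² = (√3/4)·170.303 = 73.74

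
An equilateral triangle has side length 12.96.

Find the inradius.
For an equilateral triangle, r = s/(2√3) where s is the side.
r = 12.96/(2√3) = 12.96/3.464102 = 3.741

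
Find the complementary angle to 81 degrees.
Complementary angles sum to 90 degrees.
Other angle = 90 - 81
Other angle = 9 degrees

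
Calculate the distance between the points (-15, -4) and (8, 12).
Using the distance formula: d = sqrt((x₂-x₁)² + (y₂-y₁)²)
dx = 8 - (-15) = 23
dy = 12 - (-4) = 16
d = sqrt(23² + 16²) = sqrt(529 + 256) = sqrt(785) = 28.02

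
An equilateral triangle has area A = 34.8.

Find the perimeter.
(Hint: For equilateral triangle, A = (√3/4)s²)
A = (√3/4)s²  →  s² = 4A/√3 = 4·34.8/√3 = 80.3672
s = 8.96477
Perimeter = 3s = 26.89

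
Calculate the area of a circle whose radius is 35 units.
Area = pi * r²
Area = pi * 35²
Area = pi * 1225
Area = 3848.45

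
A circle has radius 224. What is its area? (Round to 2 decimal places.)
Area = pi * r²
Area = pi * 224²
Area = pi * 50176
Area = 157632.55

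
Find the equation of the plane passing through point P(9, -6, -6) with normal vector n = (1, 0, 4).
d = n·P = (1)(9) + (0)(-6) + (4)(-6) = -15
Plane: x + 4z = -15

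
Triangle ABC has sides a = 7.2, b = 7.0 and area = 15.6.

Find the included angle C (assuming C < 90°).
Area = ½ab·sin(C)  →  sin(C) = 2·Area/(ab)
sin(C) = 2·15.6/(7.2·7.0) = 0.619048
C = arcsin(0.619048) = 38.25°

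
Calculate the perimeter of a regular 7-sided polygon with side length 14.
Perimeter = number of sides * side length
Perimeter = 7 * 14
Perimeter = 98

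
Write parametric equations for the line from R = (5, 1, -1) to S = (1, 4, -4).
Direction vector d = S - R = (-4, 3, -3)
x = 5 - 4t, y = 1 + 3t, z = -1 - 3t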